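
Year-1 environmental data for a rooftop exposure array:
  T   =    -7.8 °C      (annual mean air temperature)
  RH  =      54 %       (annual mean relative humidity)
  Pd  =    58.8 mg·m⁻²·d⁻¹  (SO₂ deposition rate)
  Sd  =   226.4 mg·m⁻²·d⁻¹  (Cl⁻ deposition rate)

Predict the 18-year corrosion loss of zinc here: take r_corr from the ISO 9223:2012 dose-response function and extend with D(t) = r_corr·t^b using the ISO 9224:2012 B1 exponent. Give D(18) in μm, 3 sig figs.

D(18) = 8.15 μm

zinc: temperature factor f = +0.038·(-17.8) = -0.6764
  SO₂ term: 0.0129·58.8^0.44·exp(0.046·54-0.6764) = 0.4722
  Sd branch = 0.0175·Sd^0.57·e^(0.008·RH+0.085·T) = 0.3055 μm/a
  r_corr = 0.4722 + 0.3055 = 0.7777 μm/a
Long-term exponent b (ISO 9224 Table 2, B1) = 0.813
  D(18) = 0.7777 × 18^0.813 = 0.7777 × 10.48 = 8.154 μm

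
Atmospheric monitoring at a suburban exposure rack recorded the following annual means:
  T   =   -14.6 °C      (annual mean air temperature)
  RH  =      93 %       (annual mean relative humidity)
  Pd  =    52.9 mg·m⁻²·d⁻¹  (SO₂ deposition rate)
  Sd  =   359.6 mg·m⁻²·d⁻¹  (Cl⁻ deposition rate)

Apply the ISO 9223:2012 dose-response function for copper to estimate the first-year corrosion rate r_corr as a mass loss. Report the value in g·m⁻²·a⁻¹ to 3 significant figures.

r_corr = 7.71 g·m⁻²·a⁻¹

copper: T≤10 °C ⇒ hinge +0.126·(-14.6−10) = -3.0996
  sulphur-dioxide contribution → 0.1619 μm/a
  chloride contribution → 0.6984 μm/a
  ⇒ r_corr(copper) = 0.8603 μm/a
Convert to mass loss: 0.8603 μm/a × 8.96 g/cm³ = 7.708 g·m⁻²·a⁻¹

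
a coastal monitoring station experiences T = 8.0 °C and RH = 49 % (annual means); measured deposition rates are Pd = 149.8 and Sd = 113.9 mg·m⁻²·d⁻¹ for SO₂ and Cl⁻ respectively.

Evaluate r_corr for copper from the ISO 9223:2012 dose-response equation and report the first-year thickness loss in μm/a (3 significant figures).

copper: f(T) = +0.126·(T−10) [T≤10 °C] = -0.2520
  Pd branch = 0.0053·Pd^0.26·e^(0.059·RH+f) = 0.2729 μm/a
  Cl⁻ term: 0.01025·113.9^0.27·exp(0.036·49+0.049·8.0) = 0.3179
  r_corr = 0.2729 + 0.3179 = 0.5908 μm/a

r_corr = 0.591 μm/a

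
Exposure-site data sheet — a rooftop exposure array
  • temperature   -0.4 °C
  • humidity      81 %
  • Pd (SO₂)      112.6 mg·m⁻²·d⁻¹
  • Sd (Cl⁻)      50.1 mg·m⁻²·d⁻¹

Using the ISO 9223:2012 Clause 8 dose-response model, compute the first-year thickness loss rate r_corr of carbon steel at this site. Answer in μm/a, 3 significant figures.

r_corr = 38.4 μm/a

carbon steel: f(T) = +0.150·(T−10) [T≤10 °C] = -1.5600
  Pd branch = 1.77·Pd^0.52·e^(0.02·RH+f) = 21.92 μm/a
  Cl⁻ term: 0.102·50.1^0.62·exp(0.033·81+0.04·-0.4) = 16.46
  sum: 21.92 + 16.46 → r_corr = 38.38 μm/a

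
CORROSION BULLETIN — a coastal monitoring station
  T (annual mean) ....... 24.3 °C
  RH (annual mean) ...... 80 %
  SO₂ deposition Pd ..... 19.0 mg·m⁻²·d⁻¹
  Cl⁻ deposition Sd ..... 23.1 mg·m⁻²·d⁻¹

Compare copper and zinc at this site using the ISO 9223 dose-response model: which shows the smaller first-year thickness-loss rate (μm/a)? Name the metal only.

copper: T>10 °C ⇒ hinge -0.080·(24.3−10) = -1.1440
  sulphur-dioxide contribution → 0.4072 μm/a
  chloride contribution → 1.402 μm/a
  total first-year rate 1.809 μm/a
zinc: f(T) = -0.071·(T−10) [T>10 °C] = -1.0153
  sulphur-dioxide contribution → 0.6769 μm/a
  chloride contribution → 1.568 μm/a
  ⇒ r_corr(zinc) = 2.245 μm/a
Ordering by μm/a: zinc (2.24) > copper (1.81)

copper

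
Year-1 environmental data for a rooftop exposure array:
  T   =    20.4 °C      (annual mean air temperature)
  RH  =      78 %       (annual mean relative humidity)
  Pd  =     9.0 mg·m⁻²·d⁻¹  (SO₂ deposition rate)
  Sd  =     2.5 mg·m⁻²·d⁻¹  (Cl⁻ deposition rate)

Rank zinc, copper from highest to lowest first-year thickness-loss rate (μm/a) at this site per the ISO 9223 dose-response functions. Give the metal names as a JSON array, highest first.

zinc: f(T) = -0.071·(T−10) [T>10 °C] = -0.7384
  SO₂ term: 0.0129·9.0^0.44·exp(0.046·78-0.7384) = 0.5862
  Sd branch = 0.0175·Sd^0.57·e^(0.008·RH+0.085·T) = 0.3118 μm/a
  r_corr = 0.5862 + 0.3118 = 0.898 μm/a
copper: temperature factor f = -0.080·(10.4) = -0.8320
  Pd branch = 0.0053·Pd^0.26·e^(0.059·RH+f) = 0.4071 μm/a
  Sd branch = 0.01025·Sd^0.27·e^(0.036·RH+0.049·T) = 0.5913 μm/a
  r_corr = 0.4071 + 0.5913 = 0.9983 μm/a
Ordering by μm/a: copper (0.998) > zinc (0.898)

["copper", "zinc"]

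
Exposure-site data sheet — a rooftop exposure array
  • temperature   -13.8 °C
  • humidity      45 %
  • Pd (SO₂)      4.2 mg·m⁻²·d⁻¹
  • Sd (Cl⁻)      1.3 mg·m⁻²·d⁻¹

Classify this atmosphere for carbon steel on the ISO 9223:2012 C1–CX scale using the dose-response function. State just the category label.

carbon steel: temperature factor f = +0.150·(-23.8) = -3.5700
  SO₂ term: 1.77·4.2^0.52·exp(0.02·45-3.5700) = 0.2585
  Cl⁻ term: 0.102·1.3^0.62·exp(0.033·45+0.04·-13.8) = 0.3051
  r_corr = 0.2585 + 0.3051 = 0.5636 μm/a
Category bounds: 0…1.3 μm/a bracket r_corr ⇒ C1

C1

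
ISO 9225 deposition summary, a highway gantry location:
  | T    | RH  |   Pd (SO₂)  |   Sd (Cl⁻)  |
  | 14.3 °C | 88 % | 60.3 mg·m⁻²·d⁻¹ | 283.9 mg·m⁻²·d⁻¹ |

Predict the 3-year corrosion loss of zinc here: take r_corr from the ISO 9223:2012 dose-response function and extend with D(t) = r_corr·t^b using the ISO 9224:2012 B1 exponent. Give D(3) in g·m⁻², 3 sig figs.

zinc: T>10 °C ⇒ hinge -0.071·(14.3−10) = -0.3053
  Pd branch = 0.0129·Pd^0.44·e^(0.046·RH+f) = 3.306 μm/a
  Cl⁻ term: 0.0175·283.9^0.57·exp(0.008·88+0.085·14.3) = 2.985
  sum: 3.306 + 2.985 → r_corr = 6.292 μm/a
ISO 9224: D(t) = r_corr · t^b with b = 0.813 (zinc, B1)
  D(3) = 6.292 × 3^0.813 = 6.292 × 2.443 = 15.37 μm
  Mass loss = 15.37 μm × 7.14 g/cm³ = 109.7 g·m⁻²

D(3) = 110 g·m⁻²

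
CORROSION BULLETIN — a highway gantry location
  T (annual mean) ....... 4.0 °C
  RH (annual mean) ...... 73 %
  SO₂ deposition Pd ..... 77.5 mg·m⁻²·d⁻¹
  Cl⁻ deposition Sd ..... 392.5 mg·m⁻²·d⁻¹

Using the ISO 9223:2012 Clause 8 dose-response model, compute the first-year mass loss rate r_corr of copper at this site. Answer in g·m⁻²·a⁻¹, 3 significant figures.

copper: temperature factor f = +0.126·(-6.0) = -0.7560
  SO₂ term: 0.0053·77.5^0.26·exp(0.059·73-0.7560) = 0.5724
  Cl⁻ term: 0.01025·392.5^0.27·exp(0.036·73+0.049·4.0) = 0.866
  sum: 0.5724 + 0.866 → r_corr = 1.438 μm/a
Convert to mass loss: 1.438 μm/a × 8.96 g/cm³ = 12.89 g·m⁻²·a⁻¹

r_corr = 12.9 g·m⁻²·a⁻¹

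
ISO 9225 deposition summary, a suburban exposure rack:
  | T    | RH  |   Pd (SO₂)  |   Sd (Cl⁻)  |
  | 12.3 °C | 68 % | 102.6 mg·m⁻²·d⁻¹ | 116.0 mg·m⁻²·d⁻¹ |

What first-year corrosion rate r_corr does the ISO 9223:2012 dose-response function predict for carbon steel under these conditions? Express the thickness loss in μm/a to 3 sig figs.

r_corr = 97.7 μm/a

carbon steel: temperature factor f = -0.054·(2.3) = -0.1242
  sulphur-dioxide contribution → 67.68 μm/a
  chloride contribution → 29.98 μm/a
  ⇒ r_corr(carbon steel) = 97.66 μm/a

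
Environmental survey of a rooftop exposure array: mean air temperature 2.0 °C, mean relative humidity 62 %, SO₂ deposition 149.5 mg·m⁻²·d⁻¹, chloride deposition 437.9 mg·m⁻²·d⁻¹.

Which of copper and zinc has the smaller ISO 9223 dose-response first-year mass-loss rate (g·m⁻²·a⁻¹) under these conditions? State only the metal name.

copper

copper: f(T) = +0.126·(T−10) [T≤10 °C] = -1.0080
  Pd branch = 0.0053·Pd^0.26·e^(0.059·RH+f) = 0.2758 μm/a
  Cl⁻ term: 0.01025·437.9^0.27·exp(0.036·62+0.049·2.0) = 0.5443
  r_corr = 0.2758 + 0.5443 = 0.82 μm/a
  mass loss = 0.82 μm/a × 8.96 g/cm³ = 7.348 g·m⁻²·a⁻¹
zinc: T≤10 °C ⇒ hinge +0.038·(2.0−10) = -0.3040
  SO₂ term: 0.0129·149.5^0.44·exp(0.046·62-0.3040) = 1.493
  Sd branch = 0.0175·Sd^0.57·e^(0.008·RH+0.085·T) = 1.091 μm/a
  sum: 1.493 + 1.091 → r_corr = 2.584 μm/a
  mass loss = 2.584 μm/a × 7.14 g/cm³ = 18.45 g·m⁻²·a⁻¹
Ordering by g·m⁻²·a⁻¹: zinc (18.4) > copper (7.35)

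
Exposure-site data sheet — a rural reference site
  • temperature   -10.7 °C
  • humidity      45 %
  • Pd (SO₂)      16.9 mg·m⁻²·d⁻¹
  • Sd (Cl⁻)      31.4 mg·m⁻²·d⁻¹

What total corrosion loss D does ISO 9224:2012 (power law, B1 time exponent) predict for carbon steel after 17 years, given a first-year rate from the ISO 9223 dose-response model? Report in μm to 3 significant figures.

D(17) = 14.7 μm

carbon steel: temperature factor f = +0.150·(-20.7) = -3.1050
  Pd branch = 1.77·Pd^0.52·e^(0.02·RH+f) = 0.8489 μm/a
  Cl⁻ term: 0.102·31.4^0.62·exp(0.033·45+0.04·-10.7) = 2.487
  sum: 0.8489 + 2.487 → r_corr = 3.336 μm/a
Long-term exponent b (ISO 9224 Table 2, B1) = 0.523
  D(17) = 3.336 × 17^0.523 = 3.336 × 4.401 = 14.68 μm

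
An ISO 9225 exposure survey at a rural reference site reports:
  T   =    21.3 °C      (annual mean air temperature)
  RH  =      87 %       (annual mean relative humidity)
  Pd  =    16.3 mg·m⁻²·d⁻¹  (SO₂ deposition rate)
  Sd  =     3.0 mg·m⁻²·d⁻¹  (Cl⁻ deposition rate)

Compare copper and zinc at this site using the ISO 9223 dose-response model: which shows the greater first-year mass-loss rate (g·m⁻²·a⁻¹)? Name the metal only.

copper: T>10 °C ⇒ hinge -0.080·(21.3−10) = -0.9040
  Pd branch = 0.0053·Pd^0.26·e^(0.059·RH+f) = 0.7518 μm/a
  Sd branch = 0.01025·Sd^0.27·e^(0.036·RH+0.049·T) = 0.8975 μm/a
  sum: 0.7518 + 0.8975 → r_corr = 1.649 μm/a
  mass loss = 1.649 μm/a × 8.96 g/cm³ = 14.78 g·m⁻²·a⁻¹
zinc: temperature factor f = -0.071·(11.3) = -0.8023
  Pd branch = 0.0129·Pd^0.44·e^(0.046·RH+f) = 1.08 μm/a
  Cl⁻ term: 0.0175·3.0^0.57·exp(0.008·87+0.085·21.3) = 0.4014
  sum: 1.08 + 0.4014 → r_corr = 1.482 μm/a
  mass loss = 1.482 μm/a × 7.14 g/cm³ = 10.58 g·m⁻²·a⁻¹
Ordering by g·m⁻²·a⁻¹: copper (14.8) > zinc (10.6)

copper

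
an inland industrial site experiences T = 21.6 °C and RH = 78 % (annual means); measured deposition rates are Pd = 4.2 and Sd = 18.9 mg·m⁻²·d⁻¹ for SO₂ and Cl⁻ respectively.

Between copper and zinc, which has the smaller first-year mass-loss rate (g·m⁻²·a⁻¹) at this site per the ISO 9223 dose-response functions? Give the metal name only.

copper: f(T) = -0.080·(T−10) [T>10 °C] = -0.9280
  SO₂ term: 0.0053·4.2^0.26·exp(0.059·78-0.9280) = 0.3033
  Cl⁻ term: 0.01025·18.9^0.27·exp(0.036·78+0.049·21.6) = 1.083
  sum: 0.3033 + 1.083 → r_corr = 1.386 μm/a
  mass loss = 1.386 μm/a × 8.96 g/cm³ = 12.42 g·m⁻²·a⁻¹
zinc: T>10 °C ⇒ hinge -0.071·(21.6−10) = -0.8236
  Pd branch = 0.0129·Pd^0.44·e^(0.046·RH+f) = 0.3849 μm/a
  Cl⁻ term: 0.0175·18.9^0.57·exp(0.008·78+0.085·21.6) = 1.094
  sum: 0.3849 + 1.094 → r_corr = 1.479 μm/a
  mass loss = 1.479 μm/a × 7.14 g/cm³ = 10.56 g·m⁻²·a⁻¹
Ordering by g·m⁻²·a⁻¹: copper (12.4) > zinc (10.6)

zinc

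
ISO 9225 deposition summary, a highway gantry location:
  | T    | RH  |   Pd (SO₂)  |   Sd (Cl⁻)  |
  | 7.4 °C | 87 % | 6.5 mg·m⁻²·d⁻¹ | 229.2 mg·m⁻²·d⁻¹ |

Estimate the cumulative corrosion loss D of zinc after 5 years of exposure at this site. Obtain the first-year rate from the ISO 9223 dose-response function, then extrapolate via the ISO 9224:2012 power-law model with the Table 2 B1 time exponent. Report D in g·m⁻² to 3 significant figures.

zinc: temperature factor f = +0.038·(-2.6) = -0.0988
  Pd branch = 0.0129·Pd^0.44·e^(0.046·RH+f) = 1.457 μm/a
  Cl⁻ term: 0.0175·229.2^0.57·exp(0.008·87+0.085·7.4) = 1.458
  sum: 1.457 + 1.458 → r_corr = 2.915 μm/a
ISO 9224: D(t) = r_corr · t^b with b = 0.813 (zinc, B1)
  D(5) = 2.915 × 5^0.813 = 2.915 × 3.701 = 10.79 μm
  Mass loss = 10.79 μm × 7.14 g/cm³ = 77.02 g·m⁻²

D(5) = 77.0 g·m⁻²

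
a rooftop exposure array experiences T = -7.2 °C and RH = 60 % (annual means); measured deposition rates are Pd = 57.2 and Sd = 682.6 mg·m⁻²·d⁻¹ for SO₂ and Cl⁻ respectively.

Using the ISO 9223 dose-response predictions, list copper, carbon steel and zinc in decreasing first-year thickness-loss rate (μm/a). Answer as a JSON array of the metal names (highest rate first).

["carbon steel", "zinc", "copper"]

copper: temperature factor f = +0.126·(-17.2) = -2.1672
  SO₂ term: 0.0053·57.2^0.26·exp(0.059·60-2.1672) = 0.0599
  Sd branch = 0.01025·Sd^0.27·e^(0.036·RH+0.049·T) = 0.3638 μm/a
  r_corr = 0.0599 + 0.3638 = 0.4236 μm/a
carbon steel: T≤10 °C ⇒ hinge +0.150·(-7.2−10) = -2.5800
  Pd branch = 1.77·Pd^0.52·e^(0.02·RH+f) = 3.652 μm/a
  Sd branch = 0.102·Sd^0.62·e^(0.033·RH+0.04·T) = 31.67 μm/a
  r_corr = 3.652 + 31.67 = 35.32 μm/a
zinc: T≤10 °C ⇒ hinge +0.038·(-7.2−10) = -0.6536
  SO₂ term: 0.0129·57.2^0.44·exp(0.046·60-0.6536) = 0.629
  Sd branch = 0.0175·Sd^0.57·e^(0.008·RH+0.085·T) = 0.6327 μm/a
  sum: 0.629 + 0.6327 → r_corr = 1.262 μm/a
Ordering by μm/a: carbon steel (35.3) > zinc (1.26) > copper (0.424)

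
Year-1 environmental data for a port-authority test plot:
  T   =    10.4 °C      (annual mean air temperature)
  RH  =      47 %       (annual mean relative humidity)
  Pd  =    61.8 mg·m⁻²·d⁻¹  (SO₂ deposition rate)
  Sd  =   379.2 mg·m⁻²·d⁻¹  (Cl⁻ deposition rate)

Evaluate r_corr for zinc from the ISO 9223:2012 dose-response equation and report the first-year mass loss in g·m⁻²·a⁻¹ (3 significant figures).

r_corr = 17.8 g·m⁻²·a⁻¹

zinc: temperature factor f = -0.071·(0.4) = -0.0284
  sulphur-dioxide contribution → 0.6687 μm/a
  chloride contribution → 1.821 μm/a
  ⇒ r_corr(zinc) = 2.489 μm/a
Convert to mass loss: 2.489 μm/a × 7.14 g/cm³ = 17.77 g·m⁻²·a⁻¹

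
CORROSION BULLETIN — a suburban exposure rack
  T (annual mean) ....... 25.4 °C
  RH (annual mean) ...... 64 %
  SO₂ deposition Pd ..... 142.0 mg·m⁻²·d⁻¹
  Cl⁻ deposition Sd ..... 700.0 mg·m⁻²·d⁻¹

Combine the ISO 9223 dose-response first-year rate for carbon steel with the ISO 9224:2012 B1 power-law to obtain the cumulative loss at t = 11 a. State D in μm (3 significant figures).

D(11) = 602 μm

carbon steel: f(T) = -0.054·(T−10) [T>10 °C] = -0.8316
  SO₂ term: 1.77·142.0^0.52·exp(0.02·64-0.8316) = 36.47
  Sd branch = 0.102·Sd^0.62·e^(0.033·RH+0.04·T) = 135.2 μm/a
  sum: 36.47 + 135.2 → r_corr = 171.7 μm/a
Power-law: D(11) = r_corr · 11^0.523
  D(11) = 171.7 × 11^0.523 = 171.7 × 3.505 = 601.7 μm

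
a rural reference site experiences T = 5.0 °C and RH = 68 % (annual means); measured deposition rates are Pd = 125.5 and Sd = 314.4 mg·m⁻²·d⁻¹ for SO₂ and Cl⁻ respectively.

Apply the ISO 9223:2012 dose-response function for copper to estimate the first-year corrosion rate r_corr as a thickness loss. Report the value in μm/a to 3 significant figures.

copper: f(T) = +0.126·(T−10) [T≤10 °C] = -0.6300
  SO₂ term: 0.0053·125.5^0.26·exp(0.059·68-0.6300) = 0.5479
  Cl⁻ term: 0.01025·314.4^0.27·exp(0.036·68+0.049·5.0) = 0.7155
  r_corr = 0.5479 + 0.7155 = 1.263 μm/a

r_corr = 1.26 μm/a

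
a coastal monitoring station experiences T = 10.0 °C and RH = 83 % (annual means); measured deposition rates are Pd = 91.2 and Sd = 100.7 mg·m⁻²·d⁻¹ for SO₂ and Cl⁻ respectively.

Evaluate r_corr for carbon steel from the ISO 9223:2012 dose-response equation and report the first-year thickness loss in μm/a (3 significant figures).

r_corr = 138 μm/a

carbon steel: T≤10 °C ⇒ hinge +0.150·(10.0−10) = +0.0000
  sulphur-dioxide contribution → 97.3 μm/a
  chloride contribution → 41.09 μm/a
  total first-year rate 138.4 μm/a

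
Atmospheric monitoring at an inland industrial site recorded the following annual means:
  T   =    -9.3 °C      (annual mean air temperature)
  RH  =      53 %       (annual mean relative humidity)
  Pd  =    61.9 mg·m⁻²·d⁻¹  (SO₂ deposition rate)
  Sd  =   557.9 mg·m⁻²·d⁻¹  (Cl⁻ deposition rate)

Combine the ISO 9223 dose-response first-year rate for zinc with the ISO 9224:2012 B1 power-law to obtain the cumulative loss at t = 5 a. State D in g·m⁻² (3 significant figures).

zinc: T≤10 °C ⇒ hinge +0.038·(-9.3−10) = -0.7334
  SO₂ term: 0.0129·61.9^0.44·exp(0.046·53-0.7334) = 0.4357
  Sd branch = 0.0175·Sd^0.57·e^(0.008·RH+0.085·T) = 0.4461 μm/a
  r_corr = 0.4357 + 0.4461 = 0.8818 μm/a
Long-term exponent b (ISO 9224 Table 2, B1) = 0.813
  D(5) = 0.8818 × 5^0.813 = 0.8818 × 3.701 = 3.263 μm
  Mass loss = 3.263 μm × 7.14 g/cm³ = 23.3 g·m⁻²

D(5) = 23.3 g·m⁻²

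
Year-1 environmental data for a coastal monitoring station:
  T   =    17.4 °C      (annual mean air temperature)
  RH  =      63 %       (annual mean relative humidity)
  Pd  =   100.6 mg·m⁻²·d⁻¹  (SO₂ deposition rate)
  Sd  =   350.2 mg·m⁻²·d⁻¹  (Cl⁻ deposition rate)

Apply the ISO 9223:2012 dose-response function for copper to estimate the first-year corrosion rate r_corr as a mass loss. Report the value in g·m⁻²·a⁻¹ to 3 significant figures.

r_corr = 13.7 g·m⁻²·a⁻¹

copper: f(T) = -0.080·(T−10) [T>10 °C] = -0.5920
  Pd branch = 0.0053·Pd^0.26·e^(0.059·RH+f) = 0.4001 μm/a
  Cl⁻ term: 0.01025·350.2^0.27·exp(0.036·63+0.049·17.4) = 1.13
  r_corr = 0.4001 + 1.13 = 1.53 μm/a
Convert to mass loss: 1.53 μm/a × 8.96 g/cm³ = 13.71 g·m⁻²·a⁻¹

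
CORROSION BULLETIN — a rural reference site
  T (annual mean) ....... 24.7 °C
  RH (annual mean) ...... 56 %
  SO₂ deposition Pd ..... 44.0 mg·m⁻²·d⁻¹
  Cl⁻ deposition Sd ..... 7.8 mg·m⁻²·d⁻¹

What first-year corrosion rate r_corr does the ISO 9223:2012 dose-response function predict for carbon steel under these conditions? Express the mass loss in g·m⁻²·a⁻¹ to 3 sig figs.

r_corr = 187 g·m⁻²·a⁻¹

carbon steel: temperature factor f = -0.054·(14.7) = -0.7938
  Pd branch = 1.77·Pd^0.52·e^(0.02·RH+f) = 17.55 μm/a
  Cl⁻ term: 0.102·7.8^0.62·exp(0.033·56+0.04·24.7) = 6.214
  r_corr = 17.55 + 6.214 = 23.76 μm/a
Convert to mass loss: 23.76 μm/a × 7.85 g/cm³ = 186.5 g·m⁻²·a⁻¹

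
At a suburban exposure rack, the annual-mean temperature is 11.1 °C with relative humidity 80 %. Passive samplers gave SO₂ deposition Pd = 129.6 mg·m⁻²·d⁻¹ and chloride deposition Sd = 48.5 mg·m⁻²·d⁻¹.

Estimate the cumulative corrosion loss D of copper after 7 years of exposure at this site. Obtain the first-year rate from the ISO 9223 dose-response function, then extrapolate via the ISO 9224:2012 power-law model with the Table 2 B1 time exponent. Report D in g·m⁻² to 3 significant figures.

D(7) = 92.7 g·m⁻²

copper: f(T) = -0.080·(T−10) [T>10 °C] = -0.0880
  Pd branch = 0.0053·Pd^0.26·e^(0.059·RH+f) = 1.928 μm/a
  Cl⁻ term: 0.01025·48.5^0.27·exp(0.036·80+0.049·11.1) = 0.8971
  r_corr = 1.928 + 0.8971 = 2.826 μm/a
Power-law: D(7) = r_corr · 7^0.667
  D(7) = 2.826 × 7^0.667 = 2.826 × 3.662 = 10.35 μm
  Mass loss = 10.35 μm × 8.96 g/cm³ = 92.7 g·m⁻²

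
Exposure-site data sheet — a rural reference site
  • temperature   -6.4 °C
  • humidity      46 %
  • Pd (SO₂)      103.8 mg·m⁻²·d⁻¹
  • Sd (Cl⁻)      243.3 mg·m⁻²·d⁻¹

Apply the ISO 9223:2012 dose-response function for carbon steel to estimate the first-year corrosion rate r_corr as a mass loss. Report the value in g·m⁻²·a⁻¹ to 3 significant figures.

carbon steel: f(T) = +0.150·(T−10) [T≤10 °C] = -2.4600
  SO₂ term: 1.77·103.8^0.52·exp(0.02·46-2.4600) = 4.242
  Sd branch = 0.102·Sd^0.62·e^(0.033·RH+0.04·T) = 10.87 μm/a
  r_corr = 4.242 + 10.87 = 15.11 μm/a
Convert to mass loss: 15.11 μm/a × 7.85 g/cm³ = 118.6 g·m⁻²·a⁻¹

r_corr = 119 g·m⁻²·a⁻¹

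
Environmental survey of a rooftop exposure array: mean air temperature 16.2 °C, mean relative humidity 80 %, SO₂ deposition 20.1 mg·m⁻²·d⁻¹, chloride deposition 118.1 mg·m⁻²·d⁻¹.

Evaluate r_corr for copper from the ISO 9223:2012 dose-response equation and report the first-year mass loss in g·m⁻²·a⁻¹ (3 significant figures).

r_corr = 20.2 g·m⁻²·a⁻¹

copper: T>10 °C ⇒ hinge -0.080·(16.2−10) = -0.4960
  Pd branch = 0.0053·Pd^0.26·e^(0.059·RH+f) = 0.7899 μm/a
  Cl⁻ term: 0.01025·118.1^0.27·exp(0.036·80+0.049·16.2) = 1.465
  sum: 0.7899 + 1.465 → r_corr = 2.255 μm/a
Convert to mass loss: 2.255 μm/a × 8.96 g/cm³ = 20.2 g·m⁻²·a⁻¹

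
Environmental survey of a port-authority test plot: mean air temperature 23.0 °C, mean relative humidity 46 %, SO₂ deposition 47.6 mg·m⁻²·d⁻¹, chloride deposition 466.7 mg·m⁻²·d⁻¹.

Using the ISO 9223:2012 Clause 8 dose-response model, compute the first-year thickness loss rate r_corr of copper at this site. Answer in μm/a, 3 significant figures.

r_corr = 0.948 μm/a

copper: T>10 °C ⇒ hinge -0.080·(23.0−10) = -1.0400
  Pd branch = 0.0053·Pd^0.26·e^(0.059·RH+f) = 0.07717 μm/a
  Cl⁻ term: 0.01025·466.7^0.27·exp(0.036·46+0.049·23.0) = 0.871
  sum: 0.07717 + 0.871 → r_corr = 0.9481 μm/a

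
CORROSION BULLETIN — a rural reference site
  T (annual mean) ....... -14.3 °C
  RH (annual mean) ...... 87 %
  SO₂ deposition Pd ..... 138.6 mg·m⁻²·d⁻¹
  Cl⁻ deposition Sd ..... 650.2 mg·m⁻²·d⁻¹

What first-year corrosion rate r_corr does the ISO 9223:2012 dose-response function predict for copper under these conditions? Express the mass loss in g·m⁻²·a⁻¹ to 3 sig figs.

copper: temperature factor f = +0.126·(-24.3) = -3.0618
  sulphur-dioxide contribution → 0.1516 μm/a
  chloride contribution → 0.6701 μm/a
  total first-year rate 0.8217 μm/a
Convert to mass loss: 0.8217 μm/a × 8.96 g/cm³ = 7.362 g·m⁻²·a⁻¹

r_corr = 7.36 g·m⁻²·a⁻¹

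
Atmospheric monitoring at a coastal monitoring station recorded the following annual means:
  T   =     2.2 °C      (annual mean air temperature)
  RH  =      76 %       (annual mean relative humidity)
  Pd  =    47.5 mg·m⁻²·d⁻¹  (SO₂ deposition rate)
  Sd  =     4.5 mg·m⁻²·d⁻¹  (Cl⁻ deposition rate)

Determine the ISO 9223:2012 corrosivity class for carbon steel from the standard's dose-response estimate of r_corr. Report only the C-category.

C2

carbon steel: temperature factor f = +0.150·(-7.8) = -1.1700
  Pd branch = 1.77·Pd^0.52·e^(0.02·RH+f) = 18.7 μm/a
  Cl⁻ term: 0.102·4.5^0.62·exp(0.033·76+0.04·2.2) = 3.476
  sum: 18.7 + 3.476 → r_corr = 22.18 μm/a
ISO 9223 Table 2 (carbon steel): 1.3 < 22.2 ≤ 25 μm/a ⇒ C2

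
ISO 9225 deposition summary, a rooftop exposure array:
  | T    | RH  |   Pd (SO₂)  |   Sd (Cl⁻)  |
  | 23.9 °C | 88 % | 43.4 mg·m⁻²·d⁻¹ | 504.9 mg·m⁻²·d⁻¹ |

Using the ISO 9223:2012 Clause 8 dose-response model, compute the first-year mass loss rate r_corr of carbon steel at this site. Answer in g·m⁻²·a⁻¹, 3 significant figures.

r_corr = 2.07e+03 g·m⁻²·a⁻¹

carbon steel: T>10 °C ⇒ hinge -0.054·(23.9−10) = -0.7506
  SO₂ term: 1.77·43.4^0.52·exp(0.02·88-0.7506) = 34.5
  Sd branch = 0.102·Sd^0.62·e^(0.033·RH+0.04·T) = 229.6 μm/a
  sum: 34.5 + 229.6 → r_corr = 264.1 μm/a
Convert to mass loss: 264.1 μm/a × 7.85 g/cm³ = 2073 g·m⁻²·a⁻¹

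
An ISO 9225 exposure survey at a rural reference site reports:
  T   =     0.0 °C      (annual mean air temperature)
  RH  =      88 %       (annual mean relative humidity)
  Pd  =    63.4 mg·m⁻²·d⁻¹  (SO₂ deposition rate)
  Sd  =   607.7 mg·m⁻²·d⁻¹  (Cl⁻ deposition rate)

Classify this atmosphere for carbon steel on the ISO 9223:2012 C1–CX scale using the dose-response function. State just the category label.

C5

carbon steel: f(T) = +0.150·(T−10) [T≤10 °C] = -1.5000
  Pd branch = 1.77·Pd^0.52·e^(0.02·RH+f) = 19.86 μm/a
  Sd branch = 0.102·Sd^0.62·e^(0.033·RH+0.04·T) = 99.01 μm/a
  r_corr = 19.86 + 99.01 = 118.9 μm/a
Category bounds: 80…200 μm/a bracket r_corr ⇒ C5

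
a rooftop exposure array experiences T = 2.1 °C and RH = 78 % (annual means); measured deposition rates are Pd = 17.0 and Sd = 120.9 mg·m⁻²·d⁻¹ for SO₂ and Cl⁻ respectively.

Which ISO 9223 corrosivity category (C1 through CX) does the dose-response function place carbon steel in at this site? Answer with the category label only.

C3

carbon steel: f(T) = +0.150·(T−10) [T≤10 °C] = -1.1850
  Pd branch = 1.77·Pd^0.52·e^(0.02·RH+f) = 11.24 μm/a
  Sd branch = 0.102·Sd^0.62·e^(0.033·RH+0.04·T) = 28.45 μm/a
  r_corr = 11.24 + 28.45 = 39.69 μm/a
ISO 9223 Table 2 (carbon steel): 25 < 39.7 ≤ 50 μm/a ⇒ C3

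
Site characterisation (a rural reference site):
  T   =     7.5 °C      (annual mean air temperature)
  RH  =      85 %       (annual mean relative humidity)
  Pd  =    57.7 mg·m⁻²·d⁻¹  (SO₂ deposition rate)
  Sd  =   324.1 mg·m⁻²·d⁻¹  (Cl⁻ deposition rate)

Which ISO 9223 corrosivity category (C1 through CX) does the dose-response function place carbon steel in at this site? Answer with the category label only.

C5

carbon steel: f(T) = +0.150·(T−10) [T≤10 °C] = -0.3750
  sulphur-dioxide contribution → 54.86 μm/a
  chloride contribution → 81.98 μm/a
  total first-year rate 136.8 μm/a
ISO 9223 Table 2 (carbon steel): 80 < 137 ≤ 200 μm/a ⇒ C5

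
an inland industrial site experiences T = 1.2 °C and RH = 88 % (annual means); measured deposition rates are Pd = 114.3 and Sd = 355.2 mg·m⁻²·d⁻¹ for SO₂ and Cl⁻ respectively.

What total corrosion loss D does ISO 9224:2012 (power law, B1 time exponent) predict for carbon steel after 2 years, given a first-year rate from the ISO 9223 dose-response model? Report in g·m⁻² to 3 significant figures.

D(2) = 1.20e+03 g·m⁻²

carbon steel: temperature factor f = +0.150·(-8.8) = -1.3200
  Pd branch = 1.77·Pd^0.52·e^(0.02·RH+f) = 32.3 μm/a
  Sd branch = 0.102·Sd^0.62·e^(0.033·RH+0.04·T) = 74.46 μm/a
  sum: 32.3 + 74.46 → r_corr = 106.8 μm/a
Power-law: D(2) = r_corr · 2^0.523
  D(2) = 106.8 × 2^0.523 = 106.8 × 1.437 = 153.4 μm
  Mass loss = 153.4 μm × 7.85 g/cm³ = 1204 g·m⁻²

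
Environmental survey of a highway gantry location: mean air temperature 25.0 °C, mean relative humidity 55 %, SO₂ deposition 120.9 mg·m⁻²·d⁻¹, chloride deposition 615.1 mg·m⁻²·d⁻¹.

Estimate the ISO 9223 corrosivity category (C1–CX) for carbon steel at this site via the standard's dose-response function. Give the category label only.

C5

carbon steel: f(T) = -0.054·(T−10) [T>10 °C] = -0.8100
  sulphur-dioxide contribution → 28.63 μm/a
  chloride contribution → 91.26 μm/a
  total first-year rate 119.9 μm/a
Category bounds: 80…200 μm/a bracket r_corr ⇒ C5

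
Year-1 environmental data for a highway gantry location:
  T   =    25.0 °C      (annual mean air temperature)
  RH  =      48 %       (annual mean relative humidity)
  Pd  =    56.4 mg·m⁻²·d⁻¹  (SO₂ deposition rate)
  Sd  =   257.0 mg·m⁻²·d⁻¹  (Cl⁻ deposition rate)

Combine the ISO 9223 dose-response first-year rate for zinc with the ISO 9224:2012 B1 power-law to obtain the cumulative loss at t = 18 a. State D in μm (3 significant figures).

D(18) = 55.8 μm

zinc: T>10 °C ⇒ hinge -0.071·(25.0−10) = -1.0650
  Pd branch = 0.0129·Pd^0.44·e^(0.046·RH+f) = 0.2385 μm/a
  Sd branch = 0.0175·Sd^0.57·e^(0.008·RH+0.085·T) = 5.086 μm/a
  sum: 0.2385 + 5.086 → r_corr = 5.324 μm/a
Long-term exponent b (ISO 9224 Table 2, B1) = 0.813
  D(18) = 5.324 × 18^0.813 = 5.324 × 10.48 = 55.82 μm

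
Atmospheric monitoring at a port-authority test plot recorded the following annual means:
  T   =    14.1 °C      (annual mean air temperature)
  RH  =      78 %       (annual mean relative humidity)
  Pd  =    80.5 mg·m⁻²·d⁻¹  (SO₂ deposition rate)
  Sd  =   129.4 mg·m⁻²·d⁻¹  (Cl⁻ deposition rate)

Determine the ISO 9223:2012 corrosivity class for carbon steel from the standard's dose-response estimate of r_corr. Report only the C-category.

C5

carbon steel: T>10 °C ⇒ hinge -0.054·(14.1−10) = -0.2214
  sulphur-dioxide contribution → 66.12 μm/a
  chloride contribution → 47.95 μm/a
  total first-year rate 114.1 μm/a
114 μm/a falls in (80, 200] for carbon steel → category C5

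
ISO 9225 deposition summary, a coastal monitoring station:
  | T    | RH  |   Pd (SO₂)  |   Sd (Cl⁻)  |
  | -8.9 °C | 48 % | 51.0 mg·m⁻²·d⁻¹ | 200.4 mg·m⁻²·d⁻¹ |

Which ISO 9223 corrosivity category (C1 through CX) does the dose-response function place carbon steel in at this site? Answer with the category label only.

carbon steel: temperature factor f = +0.150·(-18.9) = -2.8350
  SO₂ term: 1.77·51.0^0.52·exp(0.02·48-2.8350) = 2.097
  Sd branch = 0.102·Sd^0.62·e^(0.033·RH+0.04·T) = 9.313 μm/a
  r_corr = 2.097 + 9.313 = 11.41 μm/a
ISO 9223 Table 2 (carbon steel): 1.3 < 11.4 ≤ 25 μm/a ⇒ C2

C2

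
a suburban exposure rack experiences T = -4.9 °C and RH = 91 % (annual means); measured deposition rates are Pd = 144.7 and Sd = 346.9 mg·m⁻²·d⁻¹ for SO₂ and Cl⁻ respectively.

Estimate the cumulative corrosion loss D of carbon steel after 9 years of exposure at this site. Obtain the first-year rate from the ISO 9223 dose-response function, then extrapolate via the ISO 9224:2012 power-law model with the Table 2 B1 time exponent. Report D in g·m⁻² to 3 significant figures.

carbon steel: f(T) = +0.150·(T−10) [T≤10 °C] = -2.2350
  Pd branch = 1.77·Pd^0.52·e^(0.02·RH+f) = 15.53 μm/a
  Sd branch = 0.102·Sd^0.62·e^(0.033·RH+0.04·T) = 63.47 μm/a
  sum: 15.53 + 63.47 → r_corr = 79 μm/a
Power-law: D(9) = r_corr · 9^0.523
  D(9) = 79 × 9^0.523 = 79 × 3.156 = 249.3 μm
  Mass loss = 249.3 μm × 7.85 g/cm³ = 1957 g·m⁻²

D(9) = 1.96e+03 g·m⁻²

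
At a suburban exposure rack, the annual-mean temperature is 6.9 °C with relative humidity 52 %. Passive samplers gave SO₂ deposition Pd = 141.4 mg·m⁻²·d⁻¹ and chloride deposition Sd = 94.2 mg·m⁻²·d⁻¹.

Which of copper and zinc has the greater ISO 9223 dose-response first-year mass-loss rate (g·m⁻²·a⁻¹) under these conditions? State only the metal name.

zinc

copper: temperature factor f = +0.126·(-3.1) = -0.3906
  SO₂ term: 0.0053·141.4^0.26·exp(0.059·52-0.3906) = 0.2794
  Cl⁻ term: 0.01025·94.2^0.27·exp(0.036·52+0.049·6.9) = 0.3188
  r_corr = 0.2794 + 0.3188 = 0.5982 μm/a
  mass loss = 0.5982 μm/a × 8.96 g/cm³ = 5.36 g·m⁻²·a⁻¹
zinc: temperature factor f = +0.038·(-3.1) = -0.1178
  Pd branch = 0.0129·Pd^0.44·e^(0.046·RH+f) = 1.108 μm/a
  Cl⁻ term: 0.0175·94.2^0.57·exp(0.008·52+0.085·6.9) = 0.6362
  r_corr = 1.108 + 0.6362 = 1.744 μm/a
  mass loss = 1.744 μm/a × 7.14 g/cm³ = 12.45 g·m⁻²·a⁻¹
Ordering by g·m⁻²·a⁻¹: zinc (12.5) > copper (5.36)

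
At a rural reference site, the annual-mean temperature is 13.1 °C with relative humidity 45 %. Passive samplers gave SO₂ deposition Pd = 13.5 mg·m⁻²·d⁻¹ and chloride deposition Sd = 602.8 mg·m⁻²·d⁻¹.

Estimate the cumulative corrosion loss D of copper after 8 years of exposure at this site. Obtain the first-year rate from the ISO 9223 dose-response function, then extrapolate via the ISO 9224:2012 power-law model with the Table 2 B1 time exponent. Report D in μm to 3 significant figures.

D(8) = 2.68 μm

copper: T>10 °C ⇒ hinge -0.080·(13.1−10) = -0.2480
  sulphur-dioxide contribution → 0.1157 μm/a
  chloride contribution → 0.5542 μm/a
  total first-year rate 0.67 μm/a
ISO 9224: D(t) = r_corr · t^b with b = 0.667 (copper, B1)
  D(8) = 0.67 × 8^0.667 = 0.67 × 4.003 = 2.682 μm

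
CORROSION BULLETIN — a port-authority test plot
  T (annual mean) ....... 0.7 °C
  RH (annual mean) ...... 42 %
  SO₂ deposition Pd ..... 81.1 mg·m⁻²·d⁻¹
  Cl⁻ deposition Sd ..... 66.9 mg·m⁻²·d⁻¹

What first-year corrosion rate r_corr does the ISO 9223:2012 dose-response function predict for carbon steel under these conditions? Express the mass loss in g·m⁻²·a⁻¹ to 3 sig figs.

r_corr = 123 g·m⁻²·a⁻¹

carbon steel: T≤10 °C ⇒ hinge +0.150·(0.7−10) = -1.3950
  SO₂ term: 1.77·81.1^0.52·exp(0.02·42-1.3950) = 9.991
  Sd branch = 0.102·Sd^0.62·e^(0.033·RH+0.04·T) = 5.681 μm/a
  sum: 9.991 + 5.681 → r_corr = 15.67 μm/a
Convert to mass loss: 15.67 μm/a × 7.85 g/cm³ = 123 g·m⁻²·a⁻¹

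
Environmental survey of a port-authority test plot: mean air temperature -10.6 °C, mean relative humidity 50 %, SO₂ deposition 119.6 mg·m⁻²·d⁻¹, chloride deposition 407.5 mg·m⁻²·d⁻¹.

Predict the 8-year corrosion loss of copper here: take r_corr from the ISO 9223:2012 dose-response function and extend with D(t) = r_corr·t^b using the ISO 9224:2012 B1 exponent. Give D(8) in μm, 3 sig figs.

D(8) = 0.853 μm

copper: temperature factor f = +0.126·(-20.6) = -2.5956
  Pd branch = 0.0053·Pd^0.26·e^(0.059·RH+f) = 0.02621 μm/a
  Cl⁻ term: 0.01025·407.5^0.27·exp(0.036·50+0.049·-10.6) = 0.1869
  sum: 0.02621 + 0.1869 → r_corr = 0.2131 μm/a
Power-law: D(8) = r_corr · 8^0.667
  D(8) = 0.2131 × 8^0.667 = 0.2131 × 4.003 = 0.853 μm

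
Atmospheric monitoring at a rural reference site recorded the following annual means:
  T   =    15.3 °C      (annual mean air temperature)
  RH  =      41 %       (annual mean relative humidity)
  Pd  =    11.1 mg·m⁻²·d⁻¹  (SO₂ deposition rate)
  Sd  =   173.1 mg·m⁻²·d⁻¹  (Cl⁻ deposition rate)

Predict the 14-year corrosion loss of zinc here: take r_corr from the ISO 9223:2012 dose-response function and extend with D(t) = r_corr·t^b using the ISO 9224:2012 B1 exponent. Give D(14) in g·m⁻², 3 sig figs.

zinc: T>10 °C ⇒ hinge -0.071·(15.3−10) = -0.3763
  SO₂ term: 0.0129·11.1^0.44·exp(0.046·41-0.3763) = 0.1683
  Cl⁻ term: 0.0175·173.1^0.57·exp(0.008·41+0.085·15.3) = 1.683
  r_corr = 0.1683 + 1.683 = 1.851 μm/a
Long-term exponent b (ISO 9224 Table 2, B1) = 0.813
  D(14) = 1.851 × 14^0.813 = 1.851 × 8.547 = 15.82 μm
  Mass loss = 15.82 μm × 7.14 g/cm³ = 113 g·m⁻²

D(14) = 113 g·m⁻²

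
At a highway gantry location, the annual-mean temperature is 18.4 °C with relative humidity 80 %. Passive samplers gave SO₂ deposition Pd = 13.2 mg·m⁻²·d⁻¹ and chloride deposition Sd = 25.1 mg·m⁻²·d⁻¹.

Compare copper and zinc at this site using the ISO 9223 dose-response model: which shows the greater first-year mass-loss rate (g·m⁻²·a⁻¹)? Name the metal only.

copper

copper: T>10 °C ⇒ hinge -0.080·(18.4−10) = -0.6720
  Pd branch = 0.0053·Pd^0.26·e^(0.059·RH+f) = 0.5938 μm/a
  Cl⁻ term: 0.01025·25.1^0.27·exp(0.036·80+0.049·18.4) = 1.074
  sum: 0.5938 + 1.074 → r_corr = 1.668 μm/a
  mass loss = 1.668 μm/a × 8.96 g/cm³ = 14.94 g·m⁻²·a⁻¹
zinc: T>10 °C ⇒ hinge -0.071·(18.4−10) = -0.5964
  Pd branch = 0.0129·Pd^0.44·e^(0.046·RH+f) = 0.8767 μm/a
  Cl⁻ term: 0.0175·25.1^0.57·exp(0.008·80+0.085·18.4) = 0.9955
  sum: 0.8767 + 0.9955 → r_corr = 1.872 μm/a
  mass loss = 1.872 μm/a × 7.14 g/cm³ = 13.37 g·m⁻²·a⁻¹
Ordering by g·m⁻²·a⁻¹: copper (14.9) > zinc (13.4)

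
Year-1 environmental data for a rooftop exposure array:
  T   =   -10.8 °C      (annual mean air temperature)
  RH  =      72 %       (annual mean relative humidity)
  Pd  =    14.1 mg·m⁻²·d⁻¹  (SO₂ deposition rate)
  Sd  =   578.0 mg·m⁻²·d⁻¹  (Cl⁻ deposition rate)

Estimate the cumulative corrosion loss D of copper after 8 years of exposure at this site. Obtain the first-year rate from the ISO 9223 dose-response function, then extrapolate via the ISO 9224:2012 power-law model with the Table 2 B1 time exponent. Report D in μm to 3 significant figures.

D(8) = 2.01 μm

copper: T≤10 °C ⇒ hinge +0.126·(-10.8−10) = -2.6208
  sulphur-dioxide contribution → 0.05367 μm/a
  chloride contribution → 0.4491 μm/a
  ⇒ r_corr(copper) = 0.5027 μm/a
Power-law: D(8) = r_corr · 8^0.667
  D(8) = 0.5027 × 8^0.667 = 0.5027 × 4.003 = 2.012 μm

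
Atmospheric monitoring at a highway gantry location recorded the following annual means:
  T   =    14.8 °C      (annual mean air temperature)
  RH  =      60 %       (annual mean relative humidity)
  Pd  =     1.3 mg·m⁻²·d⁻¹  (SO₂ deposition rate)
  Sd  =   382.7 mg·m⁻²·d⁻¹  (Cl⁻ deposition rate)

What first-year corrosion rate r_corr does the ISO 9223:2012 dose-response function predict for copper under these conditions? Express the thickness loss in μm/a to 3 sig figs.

r_corr = 1.05 μm/a

copper: T>10 °C ⇒ hinge -0.080·(14.8−10) = -0.3840
  SO₂ term: 0.0053·1.3^0.26·exp(0.059·60-0.3840) = 0.1332
  Sd branch = 0.01025·Sd^0.27·e^(0.036·RH+0.049·T) = 0.9144 μm/a
  r_corr = 0.1332 + 0.9144 = 1.048 μm/a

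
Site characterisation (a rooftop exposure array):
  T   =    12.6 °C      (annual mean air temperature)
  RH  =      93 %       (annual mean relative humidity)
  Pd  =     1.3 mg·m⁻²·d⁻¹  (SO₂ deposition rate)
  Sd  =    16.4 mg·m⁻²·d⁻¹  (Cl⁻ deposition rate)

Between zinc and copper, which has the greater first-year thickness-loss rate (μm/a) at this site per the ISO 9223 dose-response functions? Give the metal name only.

copper

zinc: temperature factor f = -0.071·(2.6) = -0.1846
  Pd branch = 0.0129·Pd^0.44·e^(0.046·RH+f) = 0.8679 μm/a
  Sd branch = 0.0175·Sd^0.57·e^(0.008·RH+0.085·T) = 0.5294 μm/a
  r_corr = 0.8679 + 0.5294 = 1.397 μm/a
copper: temperature factor f = -0.080·(2.6) = -0.2080
  SO₂ term: 0.0053·1.3^0.26·exp(0.059·93-0.2080) = 1.113
  Cl⁻ term: 0.01025·16.4^0.27·exp(0.036·93+0.049·12.6) = 1.15
  r_corr = 1.113 + 1.15 = 2.264 μm/a
Ordering by μm/a: copper (2.26) > zinc (1.4)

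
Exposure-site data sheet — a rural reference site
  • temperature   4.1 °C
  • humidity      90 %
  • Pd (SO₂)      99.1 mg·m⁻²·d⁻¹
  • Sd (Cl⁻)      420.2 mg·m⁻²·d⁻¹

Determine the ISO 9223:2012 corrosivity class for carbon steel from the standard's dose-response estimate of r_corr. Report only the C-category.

carbon steel: f(T) = +0.150·(T−10) [T≤10 °C] = -0.8850
  sulphur-dioxide contribution → 48.23 μm/a
  chloride contribution → 99.13 μm/a
  ⇒ r_corr(carbon steel) = 147.4 μm/a
Category bounds: 80…200 μm/a bracket r_corr ⇒ C5

C5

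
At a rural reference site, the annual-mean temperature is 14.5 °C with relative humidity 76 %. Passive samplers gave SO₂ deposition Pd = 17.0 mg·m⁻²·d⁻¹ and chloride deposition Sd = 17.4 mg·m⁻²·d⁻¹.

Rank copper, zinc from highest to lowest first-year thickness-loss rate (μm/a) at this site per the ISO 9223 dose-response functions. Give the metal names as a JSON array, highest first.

copper: f(T) = -0.080·(T−10) [T>10 °C] = -0.3600
  sulphur-dioxide contribution → 0.6843 μm/a
  chloride contribution → 0.6958 μm/a
  total first-year rate 1.38 μm/a
zinc: f(T) = -0.071·(T−10) [T>10 °C] = -0.3195
  sulphur-dioxide contribution → 1.075 μm/a
  chloride contribution → 0.5617 μm/a
  ⇒ r_corr(zinc) = 1.637 μm/a
Ordering by μm/a: zinc (1.64) > copper (1.38)

["zinc", "copper"]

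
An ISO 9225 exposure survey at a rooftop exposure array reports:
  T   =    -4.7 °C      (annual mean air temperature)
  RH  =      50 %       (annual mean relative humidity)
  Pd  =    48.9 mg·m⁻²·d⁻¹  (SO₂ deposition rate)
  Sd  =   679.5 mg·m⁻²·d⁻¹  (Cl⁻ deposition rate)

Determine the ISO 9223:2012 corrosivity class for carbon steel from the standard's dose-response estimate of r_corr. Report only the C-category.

carbon steel: f(T) = +0.150·(T−10) [T≤10 °C] = -2.2050
  sulphur-dioxide contribution → 4.009 μm/a
  chloride contribution → 25.09 μm/a
  total first-year rate 29.1 μm/a
ISO 9223 Table 2 (carbon steel): 25 < 29.1 ≤ 50 μm/a ⇒ C3

C3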